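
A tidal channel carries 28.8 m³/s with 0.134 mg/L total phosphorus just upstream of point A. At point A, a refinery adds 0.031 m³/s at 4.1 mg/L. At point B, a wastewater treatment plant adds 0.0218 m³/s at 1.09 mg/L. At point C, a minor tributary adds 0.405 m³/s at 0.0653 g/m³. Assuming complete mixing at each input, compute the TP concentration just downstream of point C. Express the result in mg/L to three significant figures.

After input A: C = (28.8·0.134 + 0.031·4.1) / 28.83 = 0.1383 mg/L.
After input B: C = (28.83·0.1383 + 0.0218·1.09) / 28.85 = 0.139 mg/L.
After input C: C = (28.85·0.139 + 0.405·0.0653) / 29.26 = 0.138 mg/L.

0.138 mg/L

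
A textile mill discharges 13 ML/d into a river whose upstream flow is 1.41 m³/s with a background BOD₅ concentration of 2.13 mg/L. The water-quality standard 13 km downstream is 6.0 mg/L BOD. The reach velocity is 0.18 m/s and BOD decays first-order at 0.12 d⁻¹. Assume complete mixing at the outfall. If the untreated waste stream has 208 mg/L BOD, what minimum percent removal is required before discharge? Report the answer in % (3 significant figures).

76.5 %

13 ML/d = 0.1505 m³/s.
Travel time to the compliance point: t = 1.3e+04/0.18 = 7.222e+04 s = 0.8359 d; decay factor exp(−0.12·0.8359) = 0.9046.
So the concentration just after mixing may be at most 6/0.9046 = 6.633 mg/L.
Mass balance: 6.633·1.56 = 0.1505·Cₑ + 1.41·2.13.
Cₑ = (10.35 − 3.003) / 0.1505 = 48.83 mg/L.
Required removal = 1 − 48.83/208 = 76.52 %.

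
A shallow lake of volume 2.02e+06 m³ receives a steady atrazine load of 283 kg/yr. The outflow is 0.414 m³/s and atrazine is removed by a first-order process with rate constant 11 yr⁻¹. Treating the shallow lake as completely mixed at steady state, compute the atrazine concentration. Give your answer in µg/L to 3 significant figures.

Outflow Q = 0.414 m³/s × 3.156e+07 s/yr = 1.306e+07 m³/yr.
Steady-state CSTR mass balance: W = Q·C + k·V·C, so C = W/(Q + kV).
Q + kV = 1.306e+07 + 11·2.02e+06 = 3.528e+07 m³/yr.
C = 283/3.528e+07 = 8.02e-06 kg/m³ = 0.00802 mg/L = 8.02 µg/L.

8.02 µg/L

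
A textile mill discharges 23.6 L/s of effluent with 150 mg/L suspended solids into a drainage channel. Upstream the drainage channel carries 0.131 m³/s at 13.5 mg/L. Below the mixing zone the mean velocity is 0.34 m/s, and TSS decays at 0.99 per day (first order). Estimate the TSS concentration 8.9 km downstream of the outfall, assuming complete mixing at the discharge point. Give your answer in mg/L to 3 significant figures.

25.4 mg/L

23.6 L/s = 0.0236 m³/s.
After complete mixing, C₀ = (0.0236·150 + 0.131·13.5) / 0.1546 = 34.34 mg/L.
Travel time t = 8900 m / 0.34 m/s = 2.618e+04 s = 0.303 d.
C = 34.34·exp(−0.99·0.303) = 34.34·0.7409 = 25.44 mg/L.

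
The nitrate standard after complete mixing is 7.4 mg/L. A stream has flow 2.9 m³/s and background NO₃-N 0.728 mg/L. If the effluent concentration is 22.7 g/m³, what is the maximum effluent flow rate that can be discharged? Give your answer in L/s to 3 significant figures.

Mass balance at complete mixing: C_std·(Q_w + Q_r) = Q_w·C_e + Q_r·C_b.
Rearranging, Q_w = Q_r·(C_std − C_b)/(C_e − C_std) = 2.9·(7.4 − 0.728) / (22.7 − 7.4) = 1.265 m³/s.
= 1265 L/s.

1260 L/s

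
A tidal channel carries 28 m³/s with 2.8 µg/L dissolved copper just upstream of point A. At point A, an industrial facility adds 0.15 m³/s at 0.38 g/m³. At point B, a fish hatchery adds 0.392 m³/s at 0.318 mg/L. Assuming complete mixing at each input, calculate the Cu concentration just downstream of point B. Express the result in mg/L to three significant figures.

0.00911 mg/L

2.8 µg/L = 0.0028 mg/L.
After input A: C = (28·0.0028 + 0.15·0.38) / 28.15 = 0.00481 mg/L.
After input B: C = (28.15·0.00481 + 0.392·0.318) / 28.54 = 0.009111 mg/L.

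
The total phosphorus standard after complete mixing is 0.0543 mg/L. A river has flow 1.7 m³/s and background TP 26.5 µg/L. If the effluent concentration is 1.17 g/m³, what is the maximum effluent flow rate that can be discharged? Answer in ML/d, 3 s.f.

26.5 µg/L = 0.0265 mg/L.
Mass balance at complete mixing: C_std·(Q_w + Q_r) = Q_w·C_e + Q_r·C_b.
Rearranging, Q_w = Q_r·(C_std − C_b)/(C_e − C_std) = 1.7·(0.0543 − 0.0265) / (1.17 − 0.0543) = 0.04236 m³/s.
= 3.66 ML/d.

3.66 ML/d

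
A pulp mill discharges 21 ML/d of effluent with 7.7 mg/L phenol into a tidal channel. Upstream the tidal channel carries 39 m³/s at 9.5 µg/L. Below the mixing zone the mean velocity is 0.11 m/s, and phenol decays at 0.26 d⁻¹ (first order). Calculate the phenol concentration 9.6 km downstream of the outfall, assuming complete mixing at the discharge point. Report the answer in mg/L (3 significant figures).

0.0439 mg/L

21 ML/d = 0.2431 m³/s.
9.5 µg/L = 0.0095 mg/L.
After complete mixing, C₀ = (0.2431·7.7 + 39·0.0095) / 39.24 = 0.05713 mg/L.
Travel time t = 9600 m / 0.11 m/s = 8.727e+04 s = 1.01 d.
C = 0.05713·exp(−0.26·1.01) = 0.05713·0.769 = 0.04394 mg/L.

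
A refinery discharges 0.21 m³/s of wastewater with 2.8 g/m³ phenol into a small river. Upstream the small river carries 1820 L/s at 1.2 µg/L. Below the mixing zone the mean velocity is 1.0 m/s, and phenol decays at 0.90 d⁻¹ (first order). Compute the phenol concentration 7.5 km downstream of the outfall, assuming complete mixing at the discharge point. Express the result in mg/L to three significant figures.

0.269 mg/L

1820 L/s = 1.82 m³/s.
1.2 µg/L = 0.0012 mg/L.
After complete mixing, C₀ = (0.21·2.8 + 1.82·0.0012) / 2.03 = 0.2907 mg/L.
Travel time t = 7500 m / 1.0 m/s = 7500 s = 0.08681 d.
C = 0.2907·exp(−0.90·0.08681) = 0.2907·0.9248 = 0.2689 mg/L.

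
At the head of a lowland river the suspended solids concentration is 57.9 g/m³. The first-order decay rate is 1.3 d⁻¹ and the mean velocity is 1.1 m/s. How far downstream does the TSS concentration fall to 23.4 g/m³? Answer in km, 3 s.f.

From C = C₀·e^(−kt), t = ln(C₀/C)/k = ln(57.9/23.4)/1.3 = 0.906/1.3 = 0.6969 d.
Distance = v·t = 1.1 m/s × 6.021e+04 s = 6.623e+04 m = 66.23 km.

66.2 km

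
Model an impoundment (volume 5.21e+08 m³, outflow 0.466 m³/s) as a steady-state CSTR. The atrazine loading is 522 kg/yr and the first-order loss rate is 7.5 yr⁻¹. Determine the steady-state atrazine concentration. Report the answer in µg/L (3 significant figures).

Outflow Q = 0.466 m³/s × 3.156e+07 s/yr = 1.471e+07 m³/yr.
Steady-state CSTR mass balance: W = Q·C + k·V·C, so C = W/(Q + kV).
Q + kV = 1.471e+07 + 7.5·5.21e+08 = 3.922e+09 m³/yr.
C = 522/3.922e+09 = 1.331e-07 kg/m³ = 0.0001331 mg/L = 0.1331 µg/L.

0.133 µg/L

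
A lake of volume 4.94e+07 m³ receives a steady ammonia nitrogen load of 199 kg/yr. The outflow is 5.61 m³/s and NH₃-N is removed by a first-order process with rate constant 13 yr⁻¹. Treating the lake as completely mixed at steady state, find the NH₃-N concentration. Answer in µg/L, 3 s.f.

0.243 µg/L

Outflow Q = 5.61 m³/s × 3.156e+07 s/yr = 1.77e+08 m³/yr.
Steady-state CSTR mass balance: W = Q·C + k·V·C, so C = W/(Q + kV).
Q + kV = 1.77e+08 + 13·4.94e+07 = 8.192e+08 m³/yr.
C = 199/8.192e+08 = 2.429e-07 kg/m³ = 0.0002429 mg/L = 0.2429 µg/L.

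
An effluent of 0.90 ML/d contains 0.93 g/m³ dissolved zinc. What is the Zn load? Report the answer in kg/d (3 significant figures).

0.90 ML/d = 0.01042 m³/s.
Mass flux = Q·C = 0.01042 m³/s × 0.93 g/m³ = 0.009687 g/s.
= 0.009687 g/s × 86.4 = 0.837 kg/d.

0.837 kg/d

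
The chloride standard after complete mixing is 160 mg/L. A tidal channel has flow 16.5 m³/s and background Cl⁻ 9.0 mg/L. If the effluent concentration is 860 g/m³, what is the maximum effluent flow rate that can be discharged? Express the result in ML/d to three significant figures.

308 ML/d

Mass balance at complete mixing: C_std·(Q_w + Q_r) = Q_w·C_e + Q_r·C_b.
Rearranging, Q_w = Q_r·(C_std − C_b)/(C_e − C_std) = 16.5·(160 − 9) / (860 − 160) = 3.559 m³/s.
= 307.5 ML/d.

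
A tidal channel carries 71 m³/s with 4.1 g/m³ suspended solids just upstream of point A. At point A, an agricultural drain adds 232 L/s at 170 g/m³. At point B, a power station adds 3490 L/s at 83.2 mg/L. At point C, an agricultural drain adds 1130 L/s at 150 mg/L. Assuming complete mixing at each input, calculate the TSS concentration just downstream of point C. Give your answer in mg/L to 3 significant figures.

232 L/s = 0.232 m³/s.
After input A: C = (71·4.1 + 0.232·170) / 71.23 = 4.64 mg/L.
3490 L/s = 3.49 m³/s.
After input B: C = (71.23·4.64 + 3.49·83.2) / 74.72 = 8.31 mg/L.
1130 L/s = 1.13 m³/s.
After input C: C = (74.72·8.31 + 1.13·150) / 75.85 = 10.42 mg/L.

10.4 mg/L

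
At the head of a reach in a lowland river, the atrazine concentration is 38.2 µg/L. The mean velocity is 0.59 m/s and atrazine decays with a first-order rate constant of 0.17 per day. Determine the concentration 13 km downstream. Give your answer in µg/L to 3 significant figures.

Travel time t = 13 km / 0.59 m/s = 1.3e+04/0.59 = 2.203e+04 s = 0.255 d.
First-order decay: C = 38.2·exp(−0.17·0.255) = 38.2·0.9576 = 36.58 µg/L.

36.6 µg/L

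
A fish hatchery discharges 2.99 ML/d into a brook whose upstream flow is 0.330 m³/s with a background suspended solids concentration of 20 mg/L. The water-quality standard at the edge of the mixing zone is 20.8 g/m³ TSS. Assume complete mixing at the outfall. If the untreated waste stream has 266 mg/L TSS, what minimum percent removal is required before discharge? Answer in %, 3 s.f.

2.99 ML/d = 0.03461 m³/s.
Mass balance: 20.8·0.3646 = 0.03461·Cₑ + 0.33·20.
Cₑ = (7.584 − 6.6) / 0.03461 = 28.43 mg/L.
Required removal = 1 − 28.43/266 = 89.31 %.

89.3 %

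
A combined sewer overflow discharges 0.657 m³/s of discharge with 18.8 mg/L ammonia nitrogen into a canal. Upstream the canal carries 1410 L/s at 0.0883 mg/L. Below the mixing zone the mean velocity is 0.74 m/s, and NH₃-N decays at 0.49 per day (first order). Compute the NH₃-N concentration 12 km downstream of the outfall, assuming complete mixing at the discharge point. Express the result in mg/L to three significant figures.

5.51 mg/L

1410 L/s = 1.41 m³/s.
After complete mixing, C₀ = (0.657·18.8 + 1.41·0.0883) / 2.067 = 6.036 mg/L.
Travel time t = 1.2e+04 m / 0.74 m/s = 1.622e+04 s = 0.1877 d.
C = 6.036·exp(−0.49·0.1877) = 6.036·0.9121 = 5.506 mg/L.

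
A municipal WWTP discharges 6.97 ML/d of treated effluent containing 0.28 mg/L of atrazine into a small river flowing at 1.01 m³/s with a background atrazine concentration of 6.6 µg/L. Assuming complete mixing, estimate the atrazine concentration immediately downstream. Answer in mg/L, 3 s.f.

6.97 ML/d = 0.08067 m³/s.
6.6 µg/L = 0.0066 mg/L.
Conservation of mass across the mixing zone: C = (0.08067·0.28 + 1.01·0.0066) / (0.08067 + 1.01) = 0.02925/1.091 = 0.02682 mg/L.

0.0268 mg/L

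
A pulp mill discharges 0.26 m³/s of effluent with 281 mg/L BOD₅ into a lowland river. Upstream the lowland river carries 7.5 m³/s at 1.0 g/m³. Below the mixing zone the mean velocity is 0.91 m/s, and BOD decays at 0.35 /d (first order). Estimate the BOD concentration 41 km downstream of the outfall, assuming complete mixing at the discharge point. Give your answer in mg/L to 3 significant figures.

8.65 mg/L

After complete mixing, C₀ = (0.26·281 + 7.5·1) / 7.76 = 10.38 mg/L.
Travel time t = 4.1e+04 m / 0.91 m/s = 4.505e+04 s = 0.5215 d.
C = 10.38·exp(−0.35·0.5215) = 10.38·0.8332 = 8.65 mg/L.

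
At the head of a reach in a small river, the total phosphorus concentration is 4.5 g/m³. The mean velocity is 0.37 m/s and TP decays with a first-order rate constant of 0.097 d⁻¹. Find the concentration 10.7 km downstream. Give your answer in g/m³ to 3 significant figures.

Travel time t = 10.7 km / 0.37 m/s = 1.07e+04/0.37 = 2.892e+04 s = 0.3347 d.
First-order decay: C = 4.5·exp(−0.097·0.3347) = 4.5·0.9681 = 4.356 g/m³.

4.36 g/m³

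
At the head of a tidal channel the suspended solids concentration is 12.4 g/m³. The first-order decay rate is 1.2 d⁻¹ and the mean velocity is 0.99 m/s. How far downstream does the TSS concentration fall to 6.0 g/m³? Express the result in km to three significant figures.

51.7 km

From C = C₀·e^(−kt), t = ln(C₀/C)/k = ln(12.4/6.0)/1.2 = 0.7259/1.2 = 0.6049 d.
Distance = v·t = 0.99 m/s × 5.227e+04 s = 5.174e+04 m = 51.74 km.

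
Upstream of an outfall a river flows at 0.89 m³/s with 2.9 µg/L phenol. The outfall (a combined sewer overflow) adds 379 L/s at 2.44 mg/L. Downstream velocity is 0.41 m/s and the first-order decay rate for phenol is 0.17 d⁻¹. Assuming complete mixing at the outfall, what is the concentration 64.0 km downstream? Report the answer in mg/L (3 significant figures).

379 L/s = 0.379 m³/s.
2.9 µg/L = 0.0029 mg/L.
After complete mixing, C₀ = (0.379·2.44 + 0.89·0.0029) / 1.269 = 0.7308 mg/L.
Travel time t = 6.4e+04 m / 0.41 m/s = 1.561e+05 s = 1.807 d.
C = 0.7308·exp(−0.17·1.807) = 0.7308·0.7356 = 0.5375 mg/L.

0.538 mg/L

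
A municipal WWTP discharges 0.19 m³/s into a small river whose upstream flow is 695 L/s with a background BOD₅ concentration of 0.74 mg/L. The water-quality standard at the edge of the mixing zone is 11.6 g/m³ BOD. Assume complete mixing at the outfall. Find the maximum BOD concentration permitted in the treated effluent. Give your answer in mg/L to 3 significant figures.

695 L/s = 0.695 m³/s.
Mass balance: 11.6·0.885 = 0.19·Cₑ + 0.695·0.74.
Cₑ = (10.27 − 0.5143) / 0.19 = 51.32 mg/L.

51.3 mg/L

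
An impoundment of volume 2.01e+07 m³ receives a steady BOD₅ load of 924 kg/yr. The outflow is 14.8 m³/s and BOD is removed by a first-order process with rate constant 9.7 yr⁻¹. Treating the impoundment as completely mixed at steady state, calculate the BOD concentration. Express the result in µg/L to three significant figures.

1.40 µg/L

Outflow Q = 14.8 m³/s × 3.156e+07 s/yr = 4.671e+08 m³/yr.
Steady-state CSTR mass balance: W = Q·C + k·V·C, so C = W/(Q + kV).
Q + kV = 4.671e+08 + 9.7·2.01e+07 = 6.62e+08 m³/yr.
C = 924/6.62e+08 = 1.396e-06 kg/m³ = 0.001396 mg/L = 1.396 µg/L.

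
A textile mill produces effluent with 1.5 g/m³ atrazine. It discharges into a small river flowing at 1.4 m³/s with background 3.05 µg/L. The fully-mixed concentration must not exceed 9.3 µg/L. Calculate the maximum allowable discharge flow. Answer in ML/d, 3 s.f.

0.507 ML/d

3.05 µg/L = 0.00305 mg/L.
9.3 µg/L = 0.0093 mg/L.
Mass balance at complete mixing: C_std·(Q_w + Q_r) = Q_w·C_e + Q_r·C_b.
Rearranging, Q_w = Q_r·(C_std − C_b)/(C_e − C_std) = 1.4·(0.0093 − 0.00305) / (1.5 − 0.0093) = 0.00587 m³/s.
= 0.5071 ML/d.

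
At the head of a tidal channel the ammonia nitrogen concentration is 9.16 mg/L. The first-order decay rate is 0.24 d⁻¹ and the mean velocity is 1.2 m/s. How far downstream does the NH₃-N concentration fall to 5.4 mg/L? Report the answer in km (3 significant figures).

From C = C₀·e^(−kt), t = ln(C₀/C)/k = ln(9.16/5.4)/0.24 = 0.5284/0.24 = 2.202 d.
Distance = v·t = 1.2 m/s × 1.902e+05 s = 2.283e+05 m = 228.3 km.

228 km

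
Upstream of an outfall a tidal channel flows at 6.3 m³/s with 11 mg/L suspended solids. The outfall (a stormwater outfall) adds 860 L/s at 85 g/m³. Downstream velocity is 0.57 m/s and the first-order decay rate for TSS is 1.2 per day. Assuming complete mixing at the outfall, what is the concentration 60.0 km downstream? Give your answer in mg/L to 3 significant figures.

860 L/s = 0.86 m³/s.
After complete mixing, C₀ = (0.86·85 + 6.3·11) / 7.16 = 19.89 mg/L.
Travel time t = 6e+04 m / 0.57 m/s = 1.053e+05 s = 1.218 d.
C = 19.89·exp(−1.2·1.218) = 19.89·0.2318 = 4.61 mg/L.

4.61 mg/L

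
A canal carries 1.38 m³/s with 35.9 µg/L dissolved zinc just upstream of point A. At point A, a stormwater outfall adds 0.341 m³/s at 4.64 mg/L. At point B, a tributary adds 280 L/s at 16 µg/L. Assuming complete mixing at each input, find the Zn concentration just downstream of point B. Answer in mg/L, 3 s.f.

35.9 µg/L = 0.0359 mg/L.
After input A: C = (1.38·0.0359 + 0.341·4.64) / 1.721 = 0.9482 mg/L.
280 L/s = 0.28 m³/s.
16 µg/L = 0.016 mg/L.
After input B: C = (1.721·0.9482 + 0.28·0.016) / 2.001 = 0.8177 mg/L.

0.818 mg/L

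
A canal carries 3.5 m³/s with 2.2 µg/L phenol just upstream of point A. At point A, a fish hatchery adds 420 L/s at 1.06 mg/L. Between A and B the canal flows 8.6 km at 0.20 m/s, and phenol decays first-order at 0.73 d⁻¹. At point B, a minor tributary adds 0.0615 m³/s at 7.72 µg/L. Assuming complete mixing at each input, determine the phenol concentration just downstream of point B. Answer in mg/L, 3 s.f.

2.2 µg/L = 0.0022 mg/L.
420 L/s = 0.42 m³/s.
After input A: C = (3.5·0.0022 + 0.42·1.06) / 3.92 = 0.1155 mg/L.
Over the 8.6 km reach to input B (t = 4.3e+04 s = 0.4977 d), decay gives C = 0.1155·exp(−0.73·0.4977) = 0.08034 mg/L.
7.72 µg/L = 0.00772 mg/L.
After input B: C = (3.92·0.08034 + 0.0615·0.00772) / 3.982 = 0.07922 mg/L.

0.0792 mg/L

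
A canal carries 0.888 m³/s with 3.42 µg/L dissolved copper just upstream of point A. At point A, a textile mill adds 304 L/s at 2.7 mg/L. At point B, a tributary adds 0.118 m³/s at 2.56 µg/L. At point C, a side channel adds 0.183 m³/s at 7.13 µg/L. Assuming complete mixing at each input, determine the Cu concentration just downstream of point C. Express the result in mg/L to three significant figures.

3.42 µg/L = 0.00342 mg/L.
304 L/s = 0.304 m³/s.
After input A: C = (0.888·0.00342 + 0.304·2.7) / 1.192 = 0.6911 mg/L.
2.56 µg/L = 0.00256 mg/L.
After input B: C = (1.192·0.6911 + 0.118·0.00256) / 1.31 = 0.6291 mg/L.
7.13 µg/L = 0.00713 mg/L.
After input C: C = (1.31·0.6291 + 0.183·0.00713) / 1.493 = 0.5529 mg/L.

0.553 mg/L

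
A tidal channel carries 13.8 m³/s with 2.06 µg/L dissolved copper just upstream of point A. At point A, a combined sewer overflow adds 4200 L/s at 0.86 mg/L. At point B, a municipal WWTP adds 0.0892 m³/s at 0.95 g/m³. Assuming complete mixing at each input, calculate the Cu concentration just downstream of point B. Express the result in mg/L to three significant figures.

2.06 µg/L = 0.00206 mg/L.
4200 L/s = 4.2 m³/s.
After input A: C = (13.8·0.00206 + 4.2·0.86) / 18 = 0.2022 mg/L.
After input B: C = (18·0.2022 + 0.0892·0.95) / 18.09 = 0.2059 mg/L.

0.206 mg/L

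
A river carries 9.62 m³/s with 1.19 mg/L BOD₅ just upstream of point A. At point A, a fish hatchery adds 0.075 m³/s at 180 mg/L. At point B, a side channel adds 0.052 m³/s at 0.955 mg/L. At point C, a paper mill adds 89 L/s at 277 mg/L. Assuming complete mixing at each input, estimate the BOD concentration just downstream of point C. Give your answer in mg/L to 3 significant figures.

After input A: C = (9.62·1.19 + 0.075·180) / 9.695 = 2.573 mg/L.
After input B: C = (9.695·2.573 + 0.052·0.955) / 9.747 = 2.565 mg/L.
89 L/s = 0.089 m³/s.
After input C: C = (9.747·2.565 + 0.089·277) / 9.836 = 5.048 mg/L.

5.05 mg/L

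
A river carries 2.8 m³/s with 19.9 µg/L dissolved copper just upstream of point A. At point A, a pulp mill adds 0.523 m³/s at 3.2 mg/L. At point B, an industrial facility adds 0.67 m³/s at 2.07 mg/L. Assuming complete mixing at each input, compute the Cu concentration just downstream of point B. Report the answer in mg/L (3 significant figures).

19.9 µg/L = 0.0199 mg/L.
After input A: C = (2.8·0.0199 + 0.523·3.2) / 3.323 = 0.5204 mg/L.
After input B: C = (3.323·0.5204 + 0.67·2.07) / 3.993 = 0.7804 mg/L.

0.780 mg/L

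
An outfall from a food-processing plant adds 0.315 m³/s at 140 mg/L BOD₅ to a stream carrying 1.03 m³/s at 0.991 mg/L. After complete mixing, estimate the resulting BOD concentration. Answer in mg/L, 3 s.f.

Conservation of mass across the mixing zone: C = (0.315·140 + 1.03·0.991) / (0.315 + 1.03) = 45.12/1.345 = 33.55 mg/L.

33.5 mg/L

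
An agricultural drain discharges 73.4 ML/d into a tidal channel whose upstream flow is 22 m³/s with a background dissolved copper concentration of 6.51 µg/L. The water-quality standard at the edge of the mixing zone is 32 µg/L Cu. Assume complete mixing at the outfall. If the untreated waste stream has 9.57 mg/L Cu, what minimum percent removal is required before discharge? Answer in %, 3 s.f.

92.8 %

73.4 ML/d = 0.8495 m³/s.
6.51 µg/L = 0.00651 mg/L.
32 µg/L = 0.032 mg/L.
Mass balance: 0.032·22.85 = 0.8495·Cₑ + 22·0.00651.
Cₑ = (0.7312 − 0.1432) / 0.8495 = 0.6921 mg/L.
Required removal = 1 − 0.6921/9.57 = 92.77 %.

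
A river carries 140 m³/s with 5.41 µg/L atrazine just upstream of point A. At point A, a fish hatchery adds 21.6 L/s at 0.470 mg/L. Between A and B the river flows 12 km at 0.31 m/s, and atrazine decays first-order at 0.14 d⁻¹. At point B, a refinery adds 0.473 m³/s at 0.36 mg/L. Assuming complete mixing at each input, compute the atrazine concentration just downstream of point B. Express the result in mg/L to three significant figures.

5.41 µg/L = 0.00541 mg/L.
21.6 L/s = 0.0216 m³/s.
After input A: C = (140·0.00541 + 0.0216·0.47) / 140 = 0.005482 mg/L.
Over the 12 km reach to input B (t = 3.871e+04 s = 0.448 d), decay gives C = 0.005482·exp(−0.14·0.448) = 0.005148 mg/L.
After input B: C = (140·0.005148 + 0.473·0.36) / 140.5 = 0.006343 mg/L.

0.00634 mg/L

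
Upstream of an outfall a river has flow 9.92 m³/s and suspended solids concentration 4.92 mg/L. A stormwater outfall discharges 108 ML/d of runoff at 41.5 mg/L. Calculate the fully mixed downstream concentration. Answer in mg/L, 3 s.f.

9.01 mg/L

108 ML/d = 1.25 m³/s.
Conservation of mass across the mixing zone: C = (1.25·41.5 + 9.92·4.92) / (1.25 + 9.92) = 100.7/11.17 = 9.014 mg/L.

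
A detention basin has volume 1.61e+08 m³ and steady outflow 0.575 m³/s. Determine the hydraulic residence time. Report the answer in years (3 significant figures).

8.87 yr

Q = 0.575 m³/s × 3.156e+07 s/yr = 1.815e+07 m³/yr.
Hydraulic residence time τ = V/Q = 1.61e+08/1.815e+07 = 8.873 yr.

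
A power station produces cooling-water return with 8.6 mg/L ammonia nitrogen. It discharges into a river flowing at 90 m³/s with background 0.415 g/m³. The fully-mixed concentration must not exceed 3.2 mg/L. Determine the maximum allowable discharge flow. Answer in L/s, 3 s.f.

Mass balance at complete mixing: C_std·(Q_w + Q_r) = Q_w·C_e + Q_r·C_b.
Rearranging, Q_w = Q_r·(C_std − C_b)/(C_e − C_std) = 90·(3.2 − 0.415) / (8.6 − 3.2) = 46.42 m³/s.
= 4.642e+04 L/s.

46400 L/s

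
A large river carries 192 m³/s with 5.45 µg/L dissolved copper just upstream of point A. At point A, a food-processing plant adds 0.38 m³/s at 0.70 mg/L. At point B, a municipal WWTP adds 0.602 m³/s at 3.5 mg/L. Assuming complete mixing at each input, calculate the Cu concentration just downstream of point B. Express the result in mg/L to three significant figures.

5.45 µg/L = 0.00545 mg/L.
After input A: C = (192·0.00545 + 0.38·0.7) / 192.4 = 0.006822 mg/L.
After input B: C = (192.4·0.006822 + 0.602·3.5) / 193 = 0.01772 mg/L.

0.0177 mg/L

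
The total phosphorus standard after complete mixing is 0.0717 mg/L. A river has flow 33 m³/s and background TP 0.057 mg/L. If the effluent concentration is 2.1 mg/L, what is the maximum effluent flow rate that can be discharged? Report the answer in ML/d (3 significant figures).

Mass balance at complete mixing: C_std·(Q_w + Q_r) = Q_w·C_e + Q_r·C_b.
Rearranging, Q_w = Q_r·(C_std − C_b)/(C_e − C_std) = 33·(0.0717 − 0.057) / (2.1 − 0.0717) = 0.2392 m³/s.
= 20.66 ML/d.

20.7 ML/d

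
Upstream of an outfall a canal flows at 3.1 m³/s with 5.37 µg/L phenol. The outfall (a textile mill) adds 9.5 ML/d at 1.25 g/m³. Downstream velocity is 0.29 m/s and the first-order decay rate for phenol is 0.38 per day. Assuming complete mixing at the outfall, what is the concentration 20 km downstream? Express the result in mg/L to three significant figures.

0.0354 mg/L

9.5 ML/d = 0.11 m³/s.
5.37 µg/L = 0.00537 mg/L.
After complete mixing, C₀ = (0.11·1.25 + 3.1·0.00537) / 3.21 = 0.048 mg/L.
Travel time t = 2e+04 m / 0.29 m/s = 6.897e+04 s = 0.7982 d.
C = 0.048·exp(−0.38·0.7982) = 0.048·0.7384 = 0.03544 mg/L.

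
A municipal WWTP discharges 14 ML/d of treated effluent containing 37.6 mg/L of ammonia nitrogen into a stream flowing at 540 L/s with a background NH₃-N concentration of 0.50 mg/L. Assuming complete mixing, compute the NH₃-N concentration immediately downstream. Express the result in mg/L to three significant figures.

14 ML/d = 0.162 m³/s.
540 L/s = 0.54 m³/s.
By mass balance at complete mixing, C = (0.162·37.6 + 0.54·0.5) / (0.162 + 0.54) = 6.363/0.702 = 9.063 mg/L.

9.06 mg/L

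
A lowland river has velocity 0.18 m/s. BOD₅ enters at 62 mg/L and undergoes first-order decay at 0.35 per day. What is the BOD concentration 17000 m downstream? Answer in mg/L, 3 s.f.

42.3 mg/L

Travel time t = 17000 m / 0.18 m/s = 1.7e+04/0.18 = 9.444e+04 s = 1.093 d.
First-order decay: C = 62·exp(−0.35·1.093) = 62·0.6821 = 42.29 mg/L.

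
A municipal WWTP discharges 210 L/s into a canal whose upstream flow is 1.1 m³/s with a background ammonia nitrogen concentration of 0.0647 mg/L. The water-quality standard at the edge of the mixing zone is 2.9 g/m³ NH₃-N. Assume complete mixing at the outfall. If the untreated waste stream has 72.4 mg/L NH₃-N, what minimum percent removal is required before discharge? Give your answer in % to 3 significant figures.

210 L/s = 0.21 m³/s.
Mass balance: 2.9·1.31 = 0.21·Cₑ + 1.1·0.0647.
Cₑ = (3.799 − 0.07117) / 0.21 = 17.75 mg/L.
Required removal = 1 − 17.75/72.4 = 75.48 %.

75.5 %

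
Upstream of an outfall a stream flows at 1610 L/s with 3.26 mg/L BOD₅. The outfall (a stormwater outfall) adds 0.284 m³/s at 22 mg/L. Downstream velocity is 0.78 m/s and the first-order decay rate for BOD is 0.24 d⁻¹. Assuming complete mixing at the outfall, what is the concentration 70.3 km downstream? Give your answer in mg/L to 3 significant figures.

1610 L/s = 1.61 m³/s.
After complete mixing, C₀ = (0.284·22 + 1.61·3.26) / 1.894 = 6.07 mg/L.
Travel time t = 7.03e+04 m / 0.78 m/s = 9.013e+04 s = 1.043 d.
C = 6.07·exp(−0.24·1.043) = 6.07·0.7785 = 4.726 mg/L.

4.73 mg/L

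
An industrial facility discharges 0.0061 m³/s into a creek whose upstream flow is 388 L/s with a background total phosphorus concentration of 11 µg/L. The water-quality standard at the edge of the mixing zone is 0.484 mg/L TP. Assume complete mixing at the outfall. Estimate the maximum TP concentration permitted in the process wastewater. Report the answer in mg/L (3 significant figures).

30.6 mg/L

388 L/s = 0.388 m³/s.
11 µg/L = 0.011 mg/L.
Mass balance: 0.484·0.3941 = 0.0061·Cₑ + 0.388·0.011.
Cₑ = (0.1907 − 0.004268) / 0.0061 = 30.57 mg/L.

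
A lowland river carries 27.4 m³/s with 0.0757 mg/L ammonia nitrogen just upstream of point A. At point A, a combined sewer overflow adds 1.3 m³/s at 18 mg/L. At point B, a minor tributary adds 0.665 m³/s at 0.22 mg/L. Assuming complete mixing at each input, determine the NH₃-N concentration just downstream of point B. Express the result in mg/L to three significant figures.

After input A: C = (27.4·0.0757 + 1.3·18) / 28.7 = 0.8876 mg/L.
After input B: C = (28.7·0.8876 + 0.665·0.22) / 29.36 = 0.8725 mg/L.

0.872 mg/L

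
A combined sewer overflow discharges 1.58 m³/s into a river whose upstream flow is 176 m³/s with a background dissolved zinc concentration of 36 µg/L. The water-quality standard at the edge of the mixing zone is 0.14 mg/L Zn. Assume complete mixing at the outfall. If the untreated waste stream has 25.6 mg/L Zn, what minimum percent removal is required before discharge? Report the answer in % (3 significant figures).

36 µg/L = 0.036 mg/L.
Mass balance: 0.14·177.6 = 1.58·Cₑ + 176·0.036.
Cₑ = (24.86 − 6.336) / 1.58 = 11.72 mg/L.
Required removal = 1 − 11.72/25.6 = 54.2 %.

54.2 %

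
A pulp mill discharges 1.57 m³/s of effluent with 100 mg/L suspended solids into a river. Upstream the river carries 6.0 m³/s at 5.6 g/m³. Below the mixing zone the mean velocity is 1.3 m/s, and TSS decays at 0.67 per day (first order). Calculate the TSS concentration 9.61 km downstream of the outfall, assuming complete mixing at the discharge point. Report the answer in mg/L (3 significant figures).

23.8 mg/L

After complete mixing, C₀ = (1.57·100 + 6·5.6) / 7.57 = 25.18 mg/L.
Travel time t = 9610 m / 1.3 m/s = 7392 s = 0.08556 d.
C = 25.18·exp(−0.67·0.08556) = 25.18·0.9443 = 23.78 mg/L.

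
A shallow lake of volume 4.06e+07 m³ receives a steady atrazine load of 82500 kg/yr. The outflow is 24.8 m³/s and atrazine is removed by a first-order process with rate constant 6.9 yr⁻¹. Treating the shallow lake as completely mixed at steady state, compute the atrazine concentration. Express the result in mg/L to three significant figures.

0.0776 mg/L

Outflow Q = 24.8 m³/s × 3.156e+07 s/yr = 7.826e+08 m³/yr.
Steady-state CSTR mass balance: W = Q·C + k·V·C, so C = W/(Q + kV).
Q + kV = 7.826e+08 + 6.9·4.06e+07 = 1.063e+09 m³/yr.
C = 82500/1.063e+09 = 7.763e-05 kg/m³ = 0.07763 mg/L.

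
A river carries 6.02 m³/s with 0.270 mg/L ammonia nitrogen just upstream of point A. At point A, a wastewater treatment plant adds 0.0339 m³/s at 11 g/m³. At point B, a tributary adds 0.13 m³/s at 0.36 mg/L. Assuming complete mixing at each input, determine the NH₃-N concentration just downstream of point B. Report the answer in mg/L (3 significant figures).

After input A: C = (6.02·0.27 + 0.0339·11) / 6.054 = 0.3301 mg/L.
After input B: C = (6.054·0.3301 + 0.13·0.36) / 6.184 = 0.3307 mg/L.

0.331 mg/L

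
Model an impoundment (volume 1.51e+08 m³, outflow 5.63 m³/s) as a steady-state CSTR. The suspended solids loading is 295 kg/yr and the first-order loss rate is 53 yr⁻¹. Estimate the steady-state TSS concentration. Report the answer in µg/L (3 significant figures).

0.0361 µg/L

Outflow Q = 5.63 m³/s × 3.156e+07 s/yr = 1.777e+08 m³/yr.
Steady-state CSTR mass balance: W = Q·C + k·V·C, so C = W/(Q + kV).
Q + kV = 1.777e+08 + 53·1.51e+08 = 8.181e+09 m³/yr.
C = 295/8.181e+09 = 3.606e-08 kg/m³ = 3.606e-05 mg/L = 0.03606 µg/L.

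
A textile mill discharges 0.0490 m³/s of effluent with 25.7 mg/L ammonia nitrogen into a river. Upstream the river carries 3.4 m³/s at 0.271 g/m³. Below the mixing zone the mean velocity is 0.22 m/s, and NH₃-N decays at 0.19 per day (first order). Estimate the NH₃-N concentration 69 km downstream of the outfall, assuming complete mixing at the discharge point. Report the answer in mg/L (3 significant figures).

After complete mixing, C₀ = (0.049·25.7 + 3.4·0.271) / 3.449 = 0.6323 mg/L.
Travel time t = 6.9e+04 m / 0.22 m/s = 3.136e+05 s = 3.63 d.
C = 0.6323·exp(−0.19·3.63) = 0.6323·0.5017 = 0.3172 mg/L.

0.317 mg/L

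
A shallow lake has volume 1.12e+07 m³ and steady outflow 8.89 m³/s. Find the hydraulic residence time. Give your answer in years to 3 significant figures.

Q = 8.89 m³/s × 3.156e+07 s/yr = 2.805e+08 m³/yr.
Hydraulic residence time τ = V/Q = 1.12e+07/2.805e+08 = 0.03992 yr.

0.0399 yr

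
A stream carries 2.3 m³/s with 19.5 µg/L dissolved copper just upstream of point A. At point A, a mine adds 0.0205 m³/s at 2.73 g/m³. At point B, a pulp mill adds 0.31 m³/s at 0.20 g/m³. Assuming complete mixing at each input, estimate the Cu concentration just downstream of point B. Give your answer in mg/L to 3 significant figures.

19.5 µg/L = 0.0195 mg/L.
After input A: C = (2.3·0.0195 + 0.0205·2.73) / 2.321 = 0.04345 mg/L.
After input B: C = (2.321·0.04345 + 0.31·0.2) / 2.631 = 0.0619 mg/L.

0.0619 mg/L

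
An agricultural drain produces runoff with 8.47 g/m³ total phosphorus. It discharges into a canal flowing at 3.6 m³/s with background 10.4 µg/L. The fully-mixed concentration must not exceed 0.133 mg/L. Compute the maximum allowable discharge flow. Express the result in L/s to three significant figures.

10.4 µg/L = 0.0104 mg/L.
Mass balance at complete mixing: C_std·(Q_w + Q_r) = Q_w·C_e + Q_r·C_b.
Rearranging, Q_w = Q_r·(C_std − C_b)/(C_e − C_std) = 3.6·(0.133 − 0.0104) / (8.47 − 0.133) = 0.05294 m³/s.
= 52.94 L/s.

52.9 L/s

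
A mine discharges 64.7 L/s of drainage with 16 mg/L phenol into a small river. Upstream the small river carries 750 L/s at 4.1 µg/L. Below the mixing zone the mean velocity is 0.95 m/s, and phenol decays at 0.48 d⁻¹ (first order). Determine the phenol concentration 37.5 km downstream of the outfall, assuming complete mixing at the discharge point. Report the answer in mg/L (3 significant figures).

1.02 mg/L

64.7 L/s = 0.0647 m³/s.
750 L/s = 0.75 m³/s.
4.1 µg/L = 0.0041 mg/L.
After complete mixing, C₀ = (0.0647·16 + 0.75·0.0041) / 0.8147 = 1.274 mg/L.
Travel time t = 3.75e+04 m / 0.95 m/s = 3.947e+04 s = 0.4569 d.
C = 1.274·exp(−0.48·0.4569) = 1.274·0.8031 = 1.023 mg/L.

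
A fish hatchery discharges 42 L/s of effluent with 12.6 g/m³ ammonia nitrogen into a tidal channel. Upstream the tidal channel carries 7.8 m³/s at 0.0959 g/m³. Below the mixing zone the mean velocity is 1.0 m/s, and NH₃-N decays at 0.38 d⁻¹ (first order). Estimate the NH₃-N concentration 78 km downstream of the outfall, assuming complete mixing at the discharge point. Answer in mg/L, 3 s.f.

42 L/s = 0.042 m³/s.
After complete mixing, C₀ = (0.042·12.6 + 7.8·0.0959) / 7.842 = 0.1629 mg/L.
Travel time t = 7.8e+04 m / 1.0 m/s = 7.8e+04 s = 0.9028 d.
C = 0.1629·exp(−0.38·0.9028) = 0.1629·0.7096 = 0.1156 mg/L.

0.116 mg/L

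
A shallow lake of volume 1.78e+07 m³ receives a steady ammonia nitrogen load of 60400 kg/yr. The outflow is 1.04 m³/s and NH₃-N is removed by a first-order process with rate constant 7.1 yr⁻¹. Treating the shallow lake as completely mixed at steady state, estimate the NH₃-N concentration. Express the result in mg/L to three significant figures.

Outflow Q = 1.04 m³/s × 3.156e+07 s/yr = 3.282e+07 m³/yr.
Steady-state CSTR mass balance: W = Q·C + k·V·C, so C = W/(Q + kV).
Q + kV = 3.282e+07 + 7.1·1.78e+07 = 1.592e+08 m³/yr.
C = 60400/1.592e+08 = 0.0003794 kg/m³ = 0.3794 mg/L.

0.379 mg/L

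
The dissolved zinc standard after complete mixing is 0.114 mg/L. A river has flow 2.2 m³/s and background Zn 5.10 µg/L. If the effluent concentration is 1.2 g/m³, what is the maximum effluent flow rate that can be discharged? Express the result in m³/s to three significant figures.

0.221 m³/s

5.10 µg/L = 0.0051 mg/L.
Mass balance at complete mixing: C_std·(Q_w + Q_r) = Q_w·C_e + Q_r·C_b.
Rearranging, Q_w = Q_r·(C_std − C_b)/(C_e − C_std) = 2.2·(0.114 − 0.0051) / (1.2 − 0.114) = 0.2206 m³/s.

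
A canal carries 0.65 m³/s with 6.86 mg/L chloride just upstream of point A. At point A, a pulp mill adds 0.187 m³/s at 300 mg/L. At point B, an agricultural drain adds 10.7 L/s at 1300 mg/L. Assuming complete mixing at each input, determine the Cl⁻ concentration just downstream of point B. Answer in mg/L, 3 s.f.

87.8 mg/L

After input A: C = (0.65·6.86 + 0.187·300) / 0.837 = 72.35 mg/L.
10.7 L/s = 0.0107 m³/s.
After input B: C = (0.837·72.35 + 0.0107·1300) / 0.8477 = 87.85 mg/L.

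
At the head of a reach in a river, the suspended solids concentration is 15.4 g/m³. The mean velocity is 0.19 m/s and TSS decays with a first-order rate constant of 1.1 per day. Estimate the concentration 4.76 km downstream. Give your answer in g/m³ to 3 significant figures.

11.2 g/m³

Travel time t = 4.76 km / 0.19 m/s = 4760/0.19 = 2.505e+04 s = 0.29 d.
First-order decay: C = 15.4·exp(−1.1·0.29) = 15.4·0.7269 = 11.19 g/m³.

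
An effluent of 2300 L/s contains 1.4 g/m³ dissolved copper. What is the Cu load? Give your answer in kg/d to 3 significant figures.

278 kg/d

2300 L/s = 2.3 m³/s.
Mass flux = Q·C = 2.3 m³/s × 1.4 g/m³ = 3.22 g/s.
= 3.22 g/s × 86.4 = 278.2 kg/d.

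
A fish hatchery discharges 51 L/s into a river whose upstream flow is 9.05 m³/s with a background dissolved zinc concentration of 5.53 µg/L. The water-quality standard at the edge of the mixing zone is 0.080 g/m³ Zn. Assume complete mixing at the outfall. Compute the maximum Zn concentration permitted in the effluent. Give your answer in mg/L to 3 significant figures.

51 L/s = 0.051 m³/s.
5.53 µg/L = 0.00553 mg/L.
Mass balance: 0.08·9.101 = 0.051·Cₑ + 9.05·0.00553.
Cₑ = (0.7281 − 0.05005) / 0.051 = 13.29 mg/L.

13.3 mg/L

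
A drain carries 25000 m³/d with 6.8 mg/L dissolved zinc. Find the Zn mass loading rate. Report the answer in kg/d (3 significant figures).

25000 m³/d = 0.2894 m³/s.
Mass flux = Q·C = 0.2894 m³/s × 6.8 g/m³ = 1.968 g/s.
= 1.968 g/s × 86.4 = 170 kg/d.

170 kg/d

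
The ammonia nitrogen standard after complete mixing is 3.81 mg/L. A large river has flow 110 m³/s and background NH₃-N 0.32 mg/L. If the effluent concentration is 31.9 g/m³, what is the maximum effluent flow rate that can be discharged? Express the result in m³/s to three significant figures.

Mass balance at complete mixing: C_std·(Q_w + Q_r) = Q_w·C_e + Q_r·C_b.
Rearranging, Q_w = Q_r·(C_std − C_b)/(C_e − C_std) = 110·(3.81 − 0.32) / (31.9 − 3.81) = 13.67 m³/s.

13.7 m³/s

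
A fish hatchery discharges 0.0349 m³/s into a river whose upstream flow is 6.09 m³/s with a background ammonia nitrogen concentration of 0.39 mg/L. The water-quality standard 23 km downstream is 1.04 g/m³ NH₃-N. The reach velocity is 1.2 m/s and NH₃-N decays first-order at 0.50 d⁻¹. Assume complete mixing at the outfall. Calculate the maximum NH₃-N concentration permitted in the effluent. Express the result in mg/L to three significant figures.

Travel time to the compliance point: t = 2.3e+04/1.2 = 1.917e+04 s = 0.2218 d; decay factor exp(−0.50·0.2218) = 0.895.
So the concentration just after mixing may be at most 1.04/0.895 = 1.162 mg/L.
Mass balance: 1.162·6.125 = 0.0349·Cₑ + 6.09·0.39.
Cₑ = (7.117 − 2.375) / 0.0349 = 135.9 mg/L.

136 mg/L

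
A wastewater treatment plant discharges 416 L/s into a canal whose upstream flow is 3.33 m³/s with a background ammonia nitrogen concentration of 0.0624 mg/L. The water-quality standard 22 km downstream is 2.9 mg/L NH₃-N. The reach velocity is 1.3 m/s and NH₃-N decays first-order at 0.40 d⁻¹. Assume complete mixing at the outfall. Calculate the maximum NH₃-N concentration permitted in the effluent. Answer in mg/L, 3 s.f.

27.7 mg/L

416 L/s = 0.416 m³/s.
Travel time to the compliance point: t = 2.2e+04/1.3 = 1.692e+04 s = 0.1959 d; decay factor exp(−0.40·0.1959) = 0.9246.
So the concentration just after mixing may be at most 2.9/0.9246 = 3.136 mg/L.
Mass balance: 3.136·3.746 = 0.416·Cₑ + 3.33·0.0624.
Cₑ = (11.75 − 0.2078) / 0.416 = 27.74 mg/L.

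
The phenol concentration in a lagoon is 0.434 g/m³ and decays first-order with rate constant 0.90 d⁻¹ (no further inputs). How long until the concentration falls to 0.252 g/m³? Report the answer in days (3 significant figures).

t = ln(C₀/C)/k = ln(0.434/0.252)/0.90 = 0.5436/0.90 = 0.604 d.

0.604 d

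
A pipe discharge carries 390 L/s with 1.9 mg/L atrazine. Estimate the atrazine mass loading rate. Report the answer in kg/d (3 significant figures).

64.0 kg/d

390 L/s = 0.39 m³/s.
Mass flux = Q·C = 0.39 m³/s × 1.9 g/m³ = 0.741 g/s.
= 0.741 g/s × 86.4 = 64.02 kg/d.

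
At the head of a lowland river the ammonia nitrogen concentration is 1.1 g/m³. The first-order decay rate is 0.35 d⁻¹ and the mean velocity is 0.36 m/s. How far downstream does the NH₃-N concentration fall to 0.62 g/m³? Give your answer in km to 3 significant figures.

From C = C₀·e^(−kt), t = ln(C₀/C)/k = ln(1.1/0.62)/0.35 = 0.5733/0.35 = 1.638 d.
Distance = v·t = 0.36 m/s × 1.415e+05 s = 5.095e+04 m = 50.95 km.

51.0 km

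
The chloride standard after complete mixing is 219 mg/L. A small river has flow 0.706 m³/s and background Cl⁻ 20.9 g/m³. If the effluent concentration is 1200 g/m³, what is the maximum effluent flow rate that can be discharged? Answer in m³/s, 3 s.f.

0.143 m³/s

Mass balance at complete mixing: C_std·(Q_w + Q_r) = Q_w·C_e + Q_r·C_b.
Rearranging, Q_w = Q_r·(C_std − C_b)/(C_e − C_std) = 0.706·(219 − 20.9) / (1200 − 219) = 0.1426 m³/s.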